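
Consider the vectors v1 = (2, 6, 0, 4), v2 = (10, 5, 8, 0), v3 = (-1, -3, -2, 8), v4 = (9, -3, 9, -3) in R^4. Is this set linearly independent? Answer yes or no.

Form the matrix with these vectors as rows and row reduce.
R2 ← R2 − (5)·R1: [0, -25, 8, -20]
R3 ← R3 + (1/2)·R1: [0, 0, -2, 10]
R4 ← R4 − (9/2)·R1: [0, -30, 9, -21]
R4 ← R4 − (6/5)·R2: [0, 0, -3/5, 3]
R4 ← R4 − (3/10)·R3: [0, 0, 0, 0]
3 nonzero rows, so the 4 vectors span a space of dimension 3.
Since 3 < 4, the vectors are linearly dependent.

no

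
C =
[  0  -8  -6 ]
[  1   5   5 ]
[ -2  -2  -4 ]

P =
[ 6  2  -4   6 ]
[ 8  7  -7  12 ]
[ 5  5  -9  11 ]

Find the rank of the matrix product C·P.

First compute CP:
[[-94, -86, 110, -162],
 [ 71,  62, -84, 121],
 [-48, -38,  58, -80]]
Now row reduce the product.
R2 ← R2 + (71/94)·R1: [0, -139/47, -43/47, -64/47]
R3 ← R3 − (24/47)·R1: [0, 278/47, 86/47, 128/47]
R3 ← R3 + (2)·R2: [0, 0, 0, 0]
2 nonzero rows, so rank(CP) = 2.

2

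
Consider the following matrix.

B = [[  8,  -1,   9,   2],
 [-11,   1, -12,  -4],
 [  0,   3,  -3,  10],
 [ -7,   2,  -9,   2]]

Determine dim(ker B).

Row reduce to echelon form.
R2 ← R2 + (11/8)·R1: [0, -3/8, 3/8, -5/4]
R4 ← R4 + (7/8)·R1: [0, 9/8, -9/8, 15/4]
R3 ← R3 + (8)·R2: [0, 0, 0, 0]
R4 ← R4 + (3)·R2: [0, 0, 0, 0]
2 nonzero rows, so rank(B) = 2.
B has 4 columns; by rank–nullity, nullity = 4 − 2 = 2.

2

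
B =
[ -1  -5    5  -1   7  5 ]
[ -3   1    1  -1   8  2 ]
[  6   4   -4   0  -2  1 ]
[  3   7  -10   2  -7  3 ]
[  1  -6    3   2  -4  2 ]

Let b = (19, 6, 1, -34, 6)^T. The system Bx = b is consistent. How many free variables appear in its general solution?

Row reduce the augmented matrix [B | b].
R2 ← R2 − (3)·R1: [0, 16, -14, 2, -13, -13, -51]
R3 ← R3 + (6)·R1: [0, -26, 26, -6, 40, 31, 115]
R4 ← R4 + (3)·R1: [0, -8, 5, -1, 14, 18, 23]
R5 ← R5 + R1: [0, -11, 8, 1, 3, 7, 25]
R3 ← R3 + (13/8)·R2: [0, 0, 13/4, -11/4, 151/8, 79/8, 257/8]
R4 ← R4 + (1/2)·R2: [0, 0, -2, 0, 15/2, 23/2, -5/2]
R5 ← R5 + (11/16)·R2: [0, 0, -13/8, 19/8, -95/16, -31/16, -161/16]
R4 ← R4 + (8/13)·R3: [0, 0, 0, -22/13, 497/26, 457/26, 449/26]
R5 ← R5 + (1/2)·R3: [0, 0, 0, 1, 7/2, 3, 6]
R5 ← R5 + (13/22)·R4: [0, 0, 0, 0, 651/44, 589/44, 713/44]
The echelon form has 5 nonzero rows, and every pivot lies in the first 6 columns, so rank(B) = rank([B|b]) = 5.
The system is consistent.
Free variables = (unknowns) − (rank) = 6 − 5 = 1.

1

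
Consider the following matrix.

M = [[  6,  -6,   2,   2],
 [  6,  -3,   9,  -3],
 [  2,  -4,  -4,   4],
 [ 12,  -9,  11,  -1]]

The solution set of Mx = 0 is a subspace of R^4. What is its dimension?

Row reduce to echelon form.
R2 ← R2 − R1: [0, 3, 7, -5]
R3 ← R3 − (1/3)·R1: [0, -2, -14/3, 10/3]
R4 ← R4 − (2)·R1: [0, 3, 7, -5]
R3 ← R3 + (2/3)·R2: [0, 0, 0, 0]
R4 ← R4 − R2: [0, 0, 0, 0]
2 nonzero rows, so rank(M) = 2.
M has 4 columns; by rank–nullity, nullity = 4 − 2 = 2.

2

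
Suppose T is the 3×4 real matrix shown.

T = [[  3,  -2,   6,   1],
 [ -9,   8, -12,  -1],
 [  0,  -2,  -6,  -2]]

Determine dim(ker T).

Row reduce to echelon form.
R2 ← R2 + (3)·R1: [0, 2, 6, 2]
R3 ← R3 + R2: [0, 0, 0, 0]
2 nonzero rows, so rank(T) = 2.
T has 4 columns; by rank–nullity, nullity = 4 − 2 = 2.

2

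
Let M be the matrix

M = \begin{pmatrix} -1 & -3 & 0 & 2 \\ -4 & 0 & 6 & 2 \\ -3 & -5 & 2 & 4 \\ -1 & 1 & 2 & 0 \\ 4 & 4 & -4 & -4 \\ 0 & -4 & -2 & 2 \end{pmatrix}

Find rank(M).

2

Row reduce to echelon form.
R2 ← R2 − (4)·R1: [0, 12, 6, -6]
R3 ← R3 − (3)·R1: [0, 4, 2, -2]
R4 ← R4 − R1: [0, 4, 2, -2]
R5 ← R5 + (4)·R1: [0, -8, -4, 4]
R3 ← R3 − (1/3)·R2: [0, 0, 0, 0]
R4 ← R4 − (1/3)·R2: [0, 0, 0, 0]
R5 ← R5 + (2/3)·R2: [0, 0, 0, 0]
R6 ← R6 + (1/3)·R2: [0, 0, 0, 0]
Echelon form has 2 nonzero rows, so rank(M) = 2.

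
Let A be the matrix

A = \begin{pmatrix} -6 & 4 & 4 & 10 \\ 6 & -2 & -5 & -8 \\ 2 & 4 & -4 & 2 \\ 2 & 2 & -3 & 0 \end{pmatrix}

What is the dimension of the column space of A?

2

Row reduce to echelon form.
R2 ← R2 + R1: [0, 2, -1, 2]
R3 ← R3 + (1/3)·R1: [0, 16/3, -8/3, 16/3]
R4 ← R4 + (1/3)·R1: [0, 10/3, -5/3, 10/3]
R3 ← R3 − (8/3)·R2: [0, 0, 0, 0]
R4 ← R4 − (5/3)·R2: [0, 0, 0, 0]
Echelon form has 2 nonzero rows, so rank(A) = 2.
The column space has dimension equal to the rank: 2.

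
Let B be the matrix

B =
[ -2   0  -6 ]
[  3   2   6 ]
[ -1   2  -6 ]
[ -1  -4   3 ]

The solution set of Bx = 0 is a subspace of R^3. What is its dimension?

Row reduce to echelon form.
R2 ← R2 + (3/2)·R1: [0, 2, -3]
R3 ← R3 − (1/2)·R1: [0, 2, -3]
R4 ← R4 − (1/2)·R1: [0, -4, 6]
R3 ← R3 − R2: [0, 0, 0]
R4 ← R4 + (2)·R2: [0, 0, 0]
2 nonzero rows, so rank(B) = 2.
B has 3 columns; by rank–nullity, nullity = 3 − 2 = 1.

1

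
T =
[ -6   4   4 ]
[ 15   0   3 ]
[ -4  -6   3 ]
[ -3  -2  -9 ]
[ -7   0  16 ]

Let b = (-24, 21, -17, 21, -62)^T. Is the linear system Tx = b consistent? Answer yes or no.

yes

Row reduce the augmented matrix [T | b].
R2 ← R2 + (5/2)·R1: [0, 10, 13, -39]
R3 ← R3 − (2/3)·R1: [0, -26/3, 1/3, -1]
R4 ← R4 − (1/2)·R1: [0, -4, -11, 33]
R5 ← R5 − (7/6)·R1: [0, -14/3, 34/3, -34]
R3 ← R3 + (13/15)·R2: [0, 0, 58/5, -174/5]
R4 ← R4 + (2/5)·R2: [0, 0, -29/5, 87/5]
R5 ← R5 + (7/15)·R2: [0, 0, 87/5, -261/5]
R4 ← R4 + (1/2)·R3: [0, 0, 0, 0]
R5 ← R5 − (3/2)·R3: [0, 0, 0, 0]
The echelon form has 3 nonzero rows, and every pivot lies in the first 3 columns, so rank(T) = rank([T|b]) = 3.
The system is consistent.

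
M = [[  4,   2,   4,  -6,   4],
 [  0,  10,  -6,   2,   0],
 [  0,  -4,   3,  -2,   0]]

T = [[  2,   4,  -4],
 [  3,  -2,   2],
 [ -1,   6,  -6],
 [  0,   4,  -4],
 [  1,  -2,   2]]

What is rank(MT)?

2

First compute MT:
[[ 14,   4,  -4],
 [ 36, -48,  48],
 [-15,  18, -18]]
Now row reduce the product.
R2 ← R2 − (18/7)·R1: [0, -408/7, 408/7]
R3 ← R3 + (15/14)·R1: [0, 156/7, -156/7]
R3 ← R3 + (13/34)·R2: [0, 0, 0]
2 nonzero rows, so rank(MT) = 2.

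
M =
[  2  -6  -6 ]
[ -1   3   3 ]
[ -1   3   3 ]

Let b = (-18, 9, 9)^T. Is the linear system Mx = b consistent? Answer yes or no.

yes

Row reduce the augmented matrix [M | b].
R2 ← R2 + (1/2)·R1: [0, 0, 0, 0]
R3 ← R3 + (1/2)·R1: [0, 0, 0, 0]
The echelon form has 1 nonzero rows, and every pivot lies in the first 3 columns, so rank(M) = rank([M|b]) = 1.
The system is consistent.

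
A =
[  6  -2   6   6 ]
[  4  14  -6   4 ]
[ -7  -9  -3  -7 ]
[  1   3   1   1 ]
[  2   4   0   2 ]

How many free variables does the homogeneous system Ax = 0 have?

1

Row reduce to echelon form.
R2 ← R2 − (2/3)·R1: [0, 46/3, -10, 0]
R3 ← R3 + (7/6)·R1: [0, -34/3, 4, 0]
R4 ← R4 − (1/6)·R1: [0, 10/3, 0, 0]
R5 ← R5 − (1/3)·R1: [0, 14/3, -2, 0]
R3 ← R3 + (17/23)·R2: [0, 0, -78/23, 0]
R4 ← R4 − (5/23)·R2: [0, 0, 50/23, 0]
R5 ← R5 − (7/23)·R2: [0, 0, 24/23, 0]
R4 ← R4 + (25/39)·R3: [0, 0, 0, 0]
R5 ← R5 + (4/13)·R3: [0, 0, 0, 0]
3 nonzero rows, so rank(A) = 3.
A has 4 columns; by rank–nullity, nullity = 4 − 3 = 1.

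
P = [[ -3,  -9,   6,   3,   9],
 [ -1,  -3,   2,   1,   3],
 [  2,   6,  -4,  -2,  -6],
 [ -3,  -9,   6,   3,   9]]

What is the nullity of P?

Row reduce to echelon form.
R2 ← R2 − (1/3)·R1: [0, 0, 0, 0, 0]
R3 ← R3 + (2/3)·R1: [0, 0, 0, 0, 0]
R4 ← R4 − R1: [0, 0, 0, 0, 0]
1 nonzero row, so rank(P) = 1.
P has 5 columns; by rank–nullity, nullity = 5 − 1 = 4.

4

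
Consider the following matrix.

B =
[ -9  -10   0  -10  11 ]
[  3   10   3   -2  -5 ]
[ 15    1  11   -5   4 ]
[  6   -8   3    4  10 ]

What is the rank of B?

4

Row reduce to echelon form.
R2 ← R2 + (1/3)·R1: [0, 20/3, 3, -16/3, -4/3]
R3 ← R3 + (5/3)·R1: [0, -47/3, 11, -65/3, 67/3]
R4 ← R4 + (2/3)·R1: [0, -44/3, 3, -8/3, 52/3]
R3 ← R3 + (47/20)·R2: [0, 0, 361/20, -171/5, 96/5]
R4 ← R4 + (11/5)·R2: [0, 0, 48/5, -72/5, 72/5]
R4 ← R4 − (192/361)·R3: [0, 0, 0, 72/19, 1512/361]
Echelon form has 4 nonzero rows, so rank(B) = 4.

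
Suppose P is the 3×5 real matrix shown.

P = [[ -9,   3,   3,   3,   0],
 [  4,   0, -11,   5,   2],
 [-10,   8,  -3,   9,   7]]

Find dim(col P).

Row reduce to echelon form.
R2 ← R2 + (4/9)·R1: [0, 4/3, -29/3, 19/3, 2]
R3 ← R3 − (10/9)·R1: [0, 14/3, -19/3, 17/3, 7]
R3 ← R3 − (7/2)·R2: [0, 0, 55/2, -33/2, 0]
Echelon form has 3 nonzero rows, so rank(P) = 3.
The column space has dimension equal to the rank: 3.

3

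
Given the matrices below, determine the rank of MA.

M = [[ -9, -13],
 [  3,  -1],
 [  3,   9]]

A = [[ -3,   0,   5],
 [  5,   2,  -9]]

First compute MA:
[[-38, -26,  72],
 [-14,  -2,  24],
 [ 36,  18, -66]]
Now row reduce the product.
R2 ← R2 − (7/19)·R1: [0, 144/19, -48/19]
R3 ← R3 + (18/19)·R1: [0, -126/19, 42/19]
R3 ← R3 + (7/8)·R2: [0, 0, 0]
2 nonzero rows, so rank(MA) = 2.

2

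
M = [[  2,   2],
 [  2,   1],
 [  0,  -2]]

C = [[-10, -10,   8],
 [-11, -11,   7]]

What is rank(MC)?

2

First compute MC:
[[-42, -42,  30],
 [-31, -31,  23],
 [ 22,  22, -14]]
Now row reduce the product.
R2 ← R2 − (31/42)·R1: [0, 0, 6/7]
R3 ← R3 + (11/21)·R1: [0, 0, 12/7]
R3 ← R3 − (2)·R2: [0, 0, 0]
2 nonzero rows, so rank(MC) = 2.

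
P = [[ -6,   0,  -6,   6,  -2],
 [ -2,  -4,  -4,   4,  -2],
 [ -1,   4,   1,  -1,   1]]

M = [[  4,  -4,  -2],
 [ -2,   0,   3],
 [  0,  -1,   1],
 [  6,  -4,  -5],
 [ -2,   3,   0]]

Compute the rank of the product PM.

First compute PM:
[[ 16,   0, -24],
 [ 28, -10, -32],
 [-20,  10,  20]]
Now row reduce the product.
R2 ← R2 − (7/4)·R1: [0, -10, 10]
R3 ← R3 + (5/4)·R1: [0, 10, -10]
R3 ← R3 + R2: [0, 0, 0]
2 nonzero rows, so rank(PM) = 2.

2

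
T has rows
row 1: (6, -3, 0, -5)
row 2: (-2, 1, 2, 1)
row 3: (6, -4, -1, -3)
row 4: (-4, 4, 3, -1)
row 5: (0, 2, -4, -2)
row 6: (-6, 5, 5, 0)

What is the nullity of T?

1

Row reduce to echelon form.
R2 ← R2 + (1/3)·R1: [0, 0, 2, -2/3]
R3 ← R3 − R1: [0, -1, -1, 2]
R4 ← R4 + (2/3)·R1: [0, 2, 3, -13/3]
R6 ← R6 + R1: [0, 2, 5, -5]
Swap R2 ↔ R3
R4 ← R4 + (2)·R2: [0, 0, 1, -1/3]
R5 ← R5 + (2)·R2: [0, 0, -6, 2]
R6 ← R6 + (2)·R2: [0, 0, 3, -1]
R4 ← R4 − (1/2)·R3: [0, 0, 0, 0]
R5 ← R5 + (3)·R3: [0, 0, 0, 0]
R6 ← R6 − (3/2)·R3: [0, 0, 0, 0]
3 nonzero rows, so rank(T) = 3.
T has 4 columns; by rank–nullity, nullity = 4 − 3 = 1.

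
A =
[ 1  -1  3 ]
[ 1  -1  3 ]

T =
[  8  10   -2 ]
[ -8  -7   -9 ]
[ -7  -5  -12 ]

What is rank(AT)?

First compute AT:
[[ -5,   2, -29],
 [ -5,   2, -29]]
Now row reduce the product.
R2 ← R2 − R1: [0, 0, 0]
1 nonzero row, so rank(AT) = 1.

1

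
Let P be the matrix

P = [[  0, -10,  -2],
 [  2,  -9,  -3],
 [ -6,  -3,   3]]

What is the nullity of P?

Row reduce to echelon form.
Swap R1 ↔ R2
R3 ← R3 + (3)·R1: [0, -30, -6]
R3 ← R3 − (3)·R2: [0, 0, 0]
2 nonzero rows, so rank(P) = 2.
P has 3 columns; by rank–nullity, nullity = 3 − 2 = 1.

1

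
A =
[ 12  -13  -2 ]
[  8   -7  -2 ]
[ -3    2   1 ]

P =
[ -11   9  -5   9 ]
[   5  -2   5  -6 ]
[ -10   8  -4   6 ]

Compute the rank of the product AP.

First compute AP:
[[-177, 118, -117, 174],
 [-103,  70, -67, 102],
 [ 33, -23,  21, -33]]
Now row reduce the product.
R2 ← R2 − (103/177)·R1: [0, 4/3, 64/59, 44/59]
R3 ← R3 + (11/59)·R1: [0, -1, -48/59, -33/59]
R3 ← R3 + (3/4)·R2: [0, 0, 0, 0]
2 nonzero rows, so rank(AP) = 2.

2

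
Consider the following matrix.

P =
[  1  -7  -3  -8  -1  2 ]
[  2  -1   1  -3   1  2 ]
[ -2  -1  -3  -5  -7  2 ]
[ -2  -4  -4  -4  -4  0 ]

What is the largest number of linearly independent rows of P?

3

Row reduce to echelon form.
R2 ← R2 − (2)·R1: [0, 13, 7, 13, 3, -2]
R3 ← R3 + (2)·R1: [0, -15, -9, -21, -9, 6]
R4 ← R4 + (2)·R1: [0, -18, -10, -20, -6, 4]
R3 ← R3 + (15/13)·R2: [0, 0, -12/13, -6, -72/13, 48/13]
R4 ← R4 + (18/13)·R2: [0, 0, -4/13, -2, -24/13, 16/13]
R4 ← R4 − (1/3)·R3: [0, 0, 0, 0, 0, 0]
Echelon form has 3 nonzero rows, so rank(P) = 3.
The rank gives the maximum number of linearly independent rows: 3.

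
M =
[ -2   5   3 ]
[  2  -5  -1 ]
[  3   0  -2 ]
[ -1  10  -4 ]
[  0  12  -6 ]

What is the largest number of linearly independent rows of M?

3

Row reduce to echelon form.
R2 ← R2 + R1: [0, 0, 2]
R3 ← R3 + (3/2)·R1: [0, 15/2, 5/2]
R4 ← R4 − (1/2)·R1: [0, 15/2, -11/2]
Swap R2 ↔ R3
R4 ← R4 − R2: [0, 0, -8]
R5 ← R5 − (8/5)·R2: [0, 0, -10]
R4 ← R4 + (4)·R3: [0, 0, 0]
R5 ← R5 + (5)·R3: [0, 0, 0]
Echelon form has 3 nonzero rows, so rank(M) = 3.
The rank gives the maximum number of linearly independent rows: 3.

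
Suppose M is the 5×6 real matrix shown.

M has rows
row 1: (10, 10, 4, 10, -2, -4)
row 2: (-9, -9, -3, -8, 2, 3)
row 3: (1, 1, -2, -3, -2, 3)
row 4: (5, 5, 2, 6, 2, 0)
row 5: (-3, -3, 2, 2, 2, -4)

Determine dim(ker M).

2

Row reduce to echelon form.
R2 ← R2 + (9/10)·R1: [0, 0, 3/5, 1, 1/5, -3/5]
R3 ← R3 − (1/10)·R1: [0, 0, -12/5, -4, -9/5, 17/5]
R4 ← R4 − (1/2)·R1: [0, 0, 0, 1, 3, 2]
R5 ← R5 + (3/10)·R1: [0, 0, 16/5, 5, 7/5, -26/5]
R3 ← R3 + (4)·R2: [0, 0, 0, 0, -1, 1]
R5 ← R5 − (16/3)·R2: [0, 0, 0, -1/3, 1/3, -2]
Swap R3 ↔ R4
R5 ← R5 + (1/3)·R3: [0, 0, 0, 0, 4/3, -4/3]
R5 ← R5 + (4/3)·R4: [0, 0, 0, 0, 0, 0]
4 nonzero rows, so rank(M) = 4.
M has 6 columns; by rank–nullity, nullity = 6 − 4 = 2.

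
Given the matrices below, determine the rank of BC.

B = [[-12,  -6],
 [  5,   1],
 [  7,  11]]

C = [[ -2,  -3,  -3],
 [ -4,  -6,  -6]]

First compute BC:
[[ 48,  72,  72],
 [-14, -21, -21],
 [-58, -87, -87]]
Now row reduce the product.
R2 ← R2 + (7/24)·R1: [0, 0, 0]
R3 ← R3 + (29/24)·R1: [0, 0, 0]
1 nonzero row, so rank(BC) = 1.

1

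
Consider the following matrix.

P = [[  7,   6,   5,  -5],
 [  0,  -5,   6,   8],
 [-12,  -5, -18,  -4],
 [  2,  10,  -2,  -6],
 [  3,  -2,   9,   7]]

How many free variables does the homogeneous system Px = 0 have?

1

Row reduce to echelon form.
R3 ← R3 + (12/7)·R1: [0, 37/7, -66/7, -88/7]
R4 ← R4 − (2/7)·R1: [0, 58/7, -24/7, -32/7]
R5 ← R5 − (3/7)·R1: [0, -32/7, 48/7, 64/7]
R3 ← R3 + (37/35)·R2: [0, 0, -108/35, -144/35]
R4 ← R4 + (58/35)·R2: [0, 0, 228/35, 304/35]
R5 ← R5 − (32/35)·R2: [0, 0, 48/35, 64/35]
R4 ← R4 + (19/9)·R3: [0, 0, 0, 0]
R5 ← R5 + (4/9)·R3: [0, 0, 0, 0]
3 nonzero rows, so rank(P) = 3.
P has 4 columns; by rank–nullity, nullity = 4 − 3 = 1.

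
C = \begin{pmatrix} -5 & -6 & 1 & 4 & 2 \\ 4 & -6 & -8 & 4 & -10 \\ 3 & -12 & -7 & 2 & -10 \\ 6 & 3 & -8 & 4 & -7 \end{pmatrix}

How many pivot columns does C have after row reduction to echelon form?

4

Row reduce to echelon form.
R2 ← R2 + (4/5)·R1: [0, -54/5, -36/5, 36/5, -42/5]
R3 ← R3 + (3/5)·R1: [0, -78/5, -32/5, 22/5, -44/5]
R4 ← R4 + (6/5)·R1: [0, -21/5, -34/5, 44/5, -23/5]
R3 ← R3 − (13/9)·R2: [0, 0, 4, -6, 10/3]
R4 ← R4 − (7/18)·R2: [0, 0, -4, 6, -4/3]
R4 ← R4 + R3: [0, 0, 0, 0, 2]
Echelon form has 4 nonzero rows, so rank(C) = 4.
Each nonzero row contributes one pivot column: 4 pivot columns.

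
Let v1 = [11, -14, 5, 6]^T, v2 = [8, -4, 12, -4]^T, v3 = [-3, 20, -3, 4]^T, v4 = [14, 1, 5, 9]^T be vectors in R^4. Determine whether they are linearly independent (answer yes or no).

yes

Form the matrix with these vectors as rows and row reduce.
R2 ← R2 − (8/11)·R1: [0, 68/11, 92/11, -92/11]
R3 ← R3 + (3/11)·R1: [0, 178/11, -18/11, 62/11]
R4 ← R4 − (14/11)·R1: [0, 207/11, -15/11, 15/11]
R3 ← R3 − (89/34)·R2: [0, 0, -400/17, 468/17]
R4 ← R4 − (207/68)·R2: [0, 0, -456/17, 456/17]
R4 ← R4 − (57/50)·R3: [0, 0, 0, -114/25]
4 nonzero rows, so the 4 vectors span a space of dimension 4.
Since 4 = 4, the vectors are linearly independent.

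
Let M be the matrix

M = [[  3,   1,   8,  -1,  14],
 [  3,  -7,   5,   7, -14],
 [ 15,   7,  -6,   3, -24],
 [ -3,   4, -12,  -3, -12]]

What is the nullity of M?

Row reduce to echelon form.
R2 ← R2 − R1: [0, -8, -3, 8, -28]
R3 ← R3 − (5)·R1: [0, 2, -46, 8, -94]
R4 ← R4 + R1: [0, 5, -4, -4, 2]
R3 ← R3 + (1/4)·R2: [0, 0, -187/4, 10, -101]
R4 ← R4 + (5/8)·R2: [0, 0, -47/8, 1, -31/2]
R4 ← R4 − (47/374)·R3: [0, 0, 0, -48/187, -525/187]
4 nonzero rows, so rank(M) = 4.
M has 5 columns; by rank–nullity, nullity = 5 − 4 = 1.

1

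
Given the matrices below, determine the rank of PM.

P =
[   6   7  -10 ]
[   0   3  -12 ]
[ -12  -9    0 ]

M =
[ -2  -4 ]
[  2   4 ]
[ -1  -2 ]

First compute PM:
[[ 12,  24],
 [ 18,  36],
 [  6,  12]]
Now row reduce the product.
R2 ← R2 − (3/2)·R1: [0, 0]
R3 ← R3 − (1/2)·R1: [0, 0]
1 nonzero row, so rank(PM) = 1.

1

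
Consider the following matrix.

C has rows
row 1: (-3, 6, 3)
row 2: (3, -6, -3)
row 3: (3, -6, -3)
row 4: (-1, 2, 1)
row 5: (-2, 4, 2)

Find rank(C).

Row reduce to echelon form.
R2 ← R2 + R1: [0, 0, 0]
R3 ← R3 + R1: [0, 0, 0]
R4 ← R4 − (1/3)·R1: [0, 0, 0]
R5 ← R5 − (2/3)·R1: [0, 0, 0]
Echelon form has 1 nonzero row, so rank(C) = 1.

1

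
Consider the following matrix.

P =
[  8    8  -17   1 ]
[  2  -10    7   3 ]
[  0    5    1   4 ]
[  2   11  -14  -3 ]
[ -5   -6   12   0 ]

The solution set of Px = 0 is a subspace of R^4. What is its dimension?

Row reduce to echelon form.
R2 ← R2 − (1/4)·R1: [0, -12, 45/4, 11/4]
R4 ← R4 − (1/4)·R1: [0, 9, -39/4, -13/4]
R5 ← R5 + (5/8)·R1: [0, -1, 11/8, 5/8]
R3 ← R3 + (5/12)·R2: [0, 0, 91/16, 247/48]
R4 ← R4 + (3/4)·R2: [0, 0, -21/16, -19/16]
R5 ← R5 − (1/12)·R2: [0, 0, 7/16, 19/48]
R4 ← R4 + (3/13)·R3: [0, 0, 0, 0]
R5 ← R5 − (1/13)·R3: [0, 0, 0, 0]
3 nonzero rows, so rank(P) = 3.
P has 4 columns; by rank–nullity, nullity = 4 − 3 = 1.

1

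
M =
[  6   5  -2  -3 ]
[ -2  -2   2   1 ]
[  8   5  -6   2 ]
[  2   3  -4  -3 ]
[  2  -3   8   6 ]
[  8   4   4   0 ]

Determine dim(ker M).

Row reduce to echelon form.
R2 ← R2 + (1/3)·R1: [0, -1/3, 4/3, 0]
R3 ← R3 − (4/3)·R1: [0, -5/3, -10/3, 6]
R4 ← R4 − (1/3)·R1: [0, 4/3, -10/3, -2]
R5 ← R5 − (1/3)·R1: [0, -14/3, 26/3, 7]
R6 ← R6 − (4/3)·R1: [0, -8/3, 20/3, 4]
R3 ← R3 − (5)·R2: [0, 0, -10, 6]
R4 ← R4 + (4)·R2: [0, 0, 2, -2]
R5 ← R5 − (14)·R2: [0, 0, -10, 7]
R6 ← R6 − (8)·R2: [0, 0, -4, 4]
R4 ← R4 + (1/5)·R3: [0, 0, 0, -4/5]
R5 ← R5 − R3: [0, 0, 0, 1]
R6 ← R6 − (2/5)·R3: [0, 0, 0, 8/5]
R5 ← R5 + (5/4)·R4: [0, 0, 0, 0]
R6 ← R6 + (2)·R4: [0, 0, 0, 0]
4 nonzero rows, so rank(M) = 4.
M has 4 columns; by rank–nullity, nullity = 4 − 4 = 0.

0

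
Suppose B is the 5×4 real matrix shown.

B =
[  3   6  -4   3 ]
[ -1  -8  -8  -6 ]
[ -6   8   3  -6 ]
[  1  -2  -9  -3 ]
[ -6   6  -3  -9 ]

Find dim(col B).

3

Row reduce to echelon form.
R2 ← R2 + (1/3)·R1: [0, -6, -28/3, -5]
R3 ← R3 + (2)·R1: [0, 20, -5, 0]
R4 ← R4 − (1/3)·R1: [0, -4, -23/3, -4]
R5 ← R5 + (2)·R1: [0, 18, -11, -3]
R3 ← R3 + (10/3)·R2: [0, 0, -325/9, -50/3]
R4 ← R4 − (2/3)·R2: [0, 0, -13/9, -2/3]
R5 ← R5 + (3)·R2: [0, 0, -39, -18]
R4 ← R4 − (1/25)·R3: [0, 0, 0, 0]
R5 ← R5 − (27/25)·R3: [0, 0, 0, 0]
Echelon form has 3 nonzero rows, so rank(B) = 3.
The column space has dimension equal to the rank: 3.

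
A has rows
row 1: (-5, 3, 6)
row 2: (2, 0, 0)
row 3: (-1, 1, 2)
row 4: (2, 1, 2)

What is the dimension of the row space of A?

2

Row reduce to echelon form.
R2 ← R2 + (2/5)·R1: [0, 6/5, 12/5]
R3 ← R3 − (1/5)·R1: [0, 2/5, 4/5]
R4 ← R4 + (2/5)·R1: [0, 11/5, 22/5]
R3 ← R3 − (1/3)·R2: [0, 0, 0]
R4 ← R4 − (11/6)·R2: [0, 0, 0]
Echelon form has 2 nonzero rows, so rank(A) = 2.
The row space has dimension equal to the rank: 2.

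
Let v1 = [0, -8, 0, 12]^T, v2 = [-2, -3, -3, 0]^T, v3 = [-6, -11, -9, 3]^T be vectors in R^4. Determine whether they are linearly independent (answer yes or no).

no

Form the matrix with these vectors as rows and row reduce.
Swap R1 ↔ R2
R3 ← R3 − (3)·R1: [0, -2, 0, 3]
R3 ← R3 − (1/4)·R2: [0, 0, 0, 0]
2 nonzero rows, so the 3 vectors span a space of dimension 2.
Since 2 < 3, the vectors are linearly dependent.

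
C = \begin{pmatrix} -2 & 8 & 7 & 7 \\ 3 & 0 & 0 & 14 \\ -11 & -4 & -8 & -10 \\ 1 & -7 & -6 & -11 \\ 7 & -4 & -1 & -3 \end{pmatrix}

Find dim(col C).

Row reduce to echelon form.
R2 ← R2 + (3/2)·R1: [0, 12, 21/2, 49/2]
R3 ← R3 − (11/2)·R1: [0, -48, -93/2, -97/2]
R4 ← R4 + (1/2)·R1: [0, -3, -5/2, -15/2]
R5 ← R5 + (7/2)·R1: [0, 24, 47/2, 43/2]
R3 ← R3 + (4)·R2: [0, 0, -9/2, 99/2]
R4 ← R4 + (1/4)·R2: [0, 0, 1/8, -11/8]
R5 ← R5 − (2)·R2: [0, 0, 5/2, -55/2]
R4 ← R4 + (1/36)·R3: [0, 0, 0, 0]
R5 ← R5 + (5/9)·R3: [0, 0, 0, 0]
Echelon form has 3 nonzero rows, so rank(C) = 3.
The column space has dimension equal to the rank: 3.

3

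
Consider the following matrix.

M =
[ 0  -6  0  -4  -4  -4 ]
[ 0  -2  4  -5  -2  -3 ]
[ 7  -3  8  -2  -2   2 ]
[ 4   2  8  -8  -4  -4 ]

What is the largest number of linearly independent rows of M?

Row reduce to echelon form.
Swap R1 ↔ R3
R4 ← R4 − (4/7)·R1: [0, 26/7, 24/7, -48/7, -20/7, -36/7]
R3 ← R3 − (3)·R2: [0, 0, -12, 11, 2, 5]
R4 ← R4 + (13/7)·R2: [0, 0, 76/7, -113/7, -46/7, -75/7]
R4 ← R4 + (19/21)·R3: [0, 0, 0, -130/21, -100/21, -130/21]
Echelon form has 4 nonzero rows, so rank(M) = 4.
The rank gives the maximum number of linearly independent rows: 4.

4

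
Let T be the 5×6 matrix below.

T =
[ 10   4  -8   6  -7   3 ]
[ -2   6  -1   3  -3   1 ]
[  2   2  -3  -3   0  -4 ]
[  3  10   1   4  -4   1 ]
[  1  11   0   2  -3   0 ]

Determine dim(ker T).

1

Row reduce to echelon form.
R2 ← R2 + (1/5)·R1: [0, 34/5, -13/5, 21/5, -22/5, 8/5]
R3 ← R3 − (1/5)·R1: [0, 6/5, -7/5, -21/5, 7/5, -23/5]
R4 ← R4 − (3/10)·R1: [0, 44/5, 17/5, 11/5, -19/10, 1/10]
R5 ← R5 − (1/10)·R1: [0, 53/5, 4/5, 7/5, -23/10, -3/10]
R3 ← R3 − (3/17)·R2: [0, 0, -16/17, -84/17, 37/17, -83/17]
R4 ← R4 − (22/17)·R2: [0, 0, 115/17, -55/17, 129/34, -67/34]
R5 ← R5 − (53/34)·R2: [0, 0, 165/34, -175/34, 155/34, -95/34]
R4 ← R4 + (115/16)·R3: [0, 0, 0, -155/4, 311/16, -593/16]
R5 ← R5 + (165/32)·R3: [0, 0, 0, -245/8, 505/32, -895/32]
R5 ← R5 − (49/62)·R4: [0, 0, 0, 0, 13/31, 41/31]
5 nonzero rows, so rank(T) = 5.
T has 6 columns; by rank–nullity, nullity = 6 − 5 = 1.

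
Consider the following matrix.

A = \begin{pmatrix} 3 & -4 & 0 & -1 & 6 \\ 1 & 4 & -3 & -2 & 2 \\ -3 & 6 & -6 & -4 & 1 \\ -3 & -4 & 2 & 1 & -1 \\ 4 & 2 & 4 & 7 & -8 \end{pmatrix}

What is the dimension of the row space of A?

Row reduce to echelon form.
R2 ← R2 − (1/3)·R1: [0, 16/3, -3, -5/3, 0]
R3 ← R3 + R1: [0, 2, -6, -5, 7]
R4 ← R4 + R1: [0, -8, 2, 0, 5]
R5 ← R5 − (4/3)·R1: [0, 22/3, 4, 25/3, -16]
R3 ← R3 − (3/8)·R2: [0, 0, -39/8, -35/8, 7]
R4 ← R4 + (3/2)·R2: [0, 0, -5/2, -5/2, 5]
R5 ← R5 − (11/8)·R2: [0, 0, 65/8, 85/8, -16]
R4 ← R4 − (20/39)·R3: [0, 0, 0, -10/39, 55/39]
R5 ← R5 + (5/3)·R3: [0, 0, 0, 10/3, -13/3]
R5 ← R5 + (13)·R4: [0, 0, 0, 0, 14]
Echelon form has 5 nonzero rows, so rank(A) = 5.
The row space has dimension equal to the rank: 5.

5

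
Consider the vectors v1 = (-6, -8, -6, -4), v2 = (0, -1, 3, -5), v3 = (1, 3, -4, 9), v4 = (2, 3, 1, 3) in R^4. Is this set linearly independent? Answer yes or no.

Form the matrix with these vectors as rows and row reduce.
R3 ← R3 + (1/6)·R1: [0, 5/3, -5, 25/3]
R4 ← R4 + (1/3)·R1: [0, 1/3, -1, 5/3]
R3 ← R3 + (5/3)·R2: [0, 0, 0, 0]
R4 ← R4 + (1/3)·R2: [0, 0, 0, 0]
2 nonzero rows, so the 4 vectors span a space of dimension 2.
Since 2 < 4, the vectors are linearly dependent.

no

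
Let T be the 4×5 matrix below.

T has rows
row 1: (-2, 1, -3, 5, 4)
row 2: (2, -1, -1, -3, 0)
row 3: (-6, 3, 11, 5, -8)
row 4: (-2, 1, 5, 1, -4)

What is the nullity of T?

3

Row reduce to echelon form.
R2 ← R2 + R1: [0, 0, -4, 2, 4]
R3 ← R3 − (3)·R1: [0, 0, 20, -10, -20]
R4 ← R4 − R1: [0, 0, 8, -4, -8]
R3 ← R3 + (5)·R2: [0, 0, 0, 0, 0]
R4 ← R4 + (2)·R2: [0, 0, 0, 0, 0]
2 nonzero rows, so rank(T) = 2.
T has 5 columns; by rank–nullity, nullity = 5 − 2 = 3.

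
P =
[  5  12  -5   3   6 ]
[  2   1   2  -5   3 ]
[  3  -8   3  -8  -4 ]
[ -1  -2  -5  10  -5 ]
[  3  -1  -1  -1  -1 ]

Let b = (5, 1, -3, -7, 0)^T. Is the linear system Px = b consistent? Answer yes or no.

Row reduce the augmented matrix [P | b].
R2 ← R2 − (2/5)·R1: [0, -19/5, 4, -31/5, 3/5, -1]
R3 ← R3 − (3/5)·R1: [0, -76/5, 6, -49/5, -38/5, -6]
R4 ← R4 + (1/5)·R1: [0, 2/5, -6, 53/5, -19/5, -6]
R5 ← R5 − (3/5)·R1: [0, -41/5, 2, -14/5, -23/5, -3]
R3 ← R3 − (4)·R2: [0, 0, -10, 15, -10, -2]
R4 ← R4 + (2/19)·R2: [0, 0, -106/19, 189/19, -71/19, -116/19]
R5 ← R5 − (41/19)·R2: [0, 0, -126/19, 201/19, -112/19, -16/19]
R4 ← R4 − (53/95)·R3: [0, 0, 0, 30/19, 35/19, -474/95]
R5 ← R5 − (63/95)·R3: [0, 0, 0, 12/19, 14/19, 46/95]
R5 ← R5 − (2/5)·R4: [0, 0, 0, 0, 0, 62/25]
The echelon form has 5 nonzero rows; the last pivot sits in the augmented column, so rank(P) = 4 but rank([P|b]) = 5.
Since the ranks differ, the system is inconsistent.

no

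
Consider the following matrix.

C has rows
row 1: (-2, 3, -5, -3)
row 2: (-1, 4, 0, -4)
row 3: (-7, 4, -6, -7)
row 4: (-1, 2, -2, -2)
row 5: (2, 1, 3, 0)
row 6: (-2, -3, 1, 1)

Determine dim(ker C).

Row reduce to echelon form.
R2 ← R2 − (1/2)·R1: [0, 5/2, 5/2, -5/2]
R3 ← R3 − (7/2)·R1: [0, -13/2, 23/2, 7/2]
R4 ← R4 − (1/2)·R1: [0, 1/2, 1/2, -1/2]
R5 ← R5 + R1: [0, 4, -2, -3]
R6 ← R6 − R1: [0, -6, 6, 4]
R3 ← R3 + (13/5)·R2: [0, 0, 18, -3]
R4 ← R4 − (1/5)·R2: [0, 0, 0, 0]
R5 ← R5 − (8/5)·R2: [0, 0, -6, 1]
R6 ← R6 + (12/5)·R2: [0, 0, 12, -2]
R5 ← R5 + (1/3)·R3: [0, 0, 0, 0]
R6 ← R6 − (2/3)·R3: [0, 0, 0, 0]
3 nonzero rows, so rank(C) = 3.
C has 4 columns; by rank–nullity, nullity = 4 − 3 = 1.

1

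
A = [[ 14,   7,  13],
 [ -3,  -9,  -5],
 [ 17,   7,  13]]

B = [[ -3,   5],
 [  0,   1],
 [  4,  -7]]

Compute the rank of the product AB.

First compute AB:
[[ 10, -14],
 [-11,  11],
 [  1,   1]]
Now row reduce the product.
R2 ← R2 + (11/10)·R1: [0, -22/5]
R3 ← R3 − (1/10)·R1: [0, 12/5]
R3 ← R3 + (6/11)·R2: [0, 0]
2 nonzero rows, so rank(AB) = 2.

2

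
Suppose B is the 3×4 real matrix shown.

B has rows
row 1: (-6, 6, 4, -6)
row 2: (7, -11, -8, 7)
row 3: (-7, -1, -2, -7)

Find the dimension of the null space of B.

Row reduce to echelon form.
R2 ← R2 + (7/6)·R1: [0, -4, -10/3, 0]
R3 ← R3 − (7/6)·R1: [0, -8, -20/3, 0]
R3 ← R3 − (2)·R2: [0, 0, 0, 0]
2 nonzero rows, so rank(B) = 2.
B has 4 columns; by rank–nullity, nullity = 4 − 2 = 2.

2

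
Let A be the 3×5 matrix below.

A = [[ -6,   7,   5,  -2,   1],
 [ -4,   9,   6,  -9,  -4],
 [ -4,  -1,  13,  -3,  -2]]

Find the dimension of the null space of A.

Row reduce to echelon form.
R2 ← R2 − (2/3)·R1: [0, 13/3, 8/3, -23/3, -14/3]
R3 ← R3 − (2/3)·R1: [0, -17/3, 29/3, -5/3, -8/3]
R3 ← R3 + (17/13)·R2: [0, 0, 171/13, -152/13, -114/13]
3 nonzero rows, so rank(A) = 3.
A has 5 columns; by rank–nullity, nullity = 5 − 3 = 2.

2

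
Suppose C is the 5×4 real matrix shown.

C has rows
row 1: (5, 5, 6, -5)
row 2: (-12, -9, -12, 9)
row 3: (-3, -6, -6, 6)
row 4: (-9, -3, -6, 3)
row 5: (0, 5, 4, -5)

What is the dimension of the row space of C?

2

Row reduce to echelon form.
R2 ← R2 + (12/5)·R1: [0, 3, 12/5, -3]
R3 ← R3 + (3/5)·R1: [0, -3, -12/5, 3]
R4 ← R4 + (9/5)·R1: [0, 6, 24/5, -6]
R3 ← R3 + R2: [0, 0, 0, 0]
R4 ← R4 − (2)·R2: [0, 0, 0, 0]
R5 ← R5 − (5/3)·R2: [0, 0, 0, 0]
Echelon form has 2 nonzero rows, so rank(C) = 2.
The row space has dimension equal to the rank: 2.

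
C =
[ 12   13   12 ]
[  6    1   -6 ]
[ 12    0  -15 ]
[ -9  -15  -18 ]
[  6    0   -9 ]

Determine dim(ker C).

0

Row reduce to echelon form.
R2 ← R2 − (1/2)·R1: [0, -11/2, -12]
R3 ← R3 − R1: [0, -13, -27]
R4 ← R4 + (3/4)·R1: [0, -21/4, -9]
R5 ← R5 − (1/2)·R1: [0, -13/2, -15]
R3 ← R3 − (26/11)·R2: [0, 0, 15/11]
R4 ← R4 − (21/22)·R2: [0, 0, 27/11]
R5 ← R5 − (13/11)·R2: [0, 0, -9/11]
R4 ← R4 − (9/5)·R3: [0, 0, 0]
R5 ← R5 + (3/5)·R3: [0, 0, 0]
3 nonzero rows, so rank(C) = 3.
C has 3 columns; by rank–nullity, nullity = 3 − 3 = 0.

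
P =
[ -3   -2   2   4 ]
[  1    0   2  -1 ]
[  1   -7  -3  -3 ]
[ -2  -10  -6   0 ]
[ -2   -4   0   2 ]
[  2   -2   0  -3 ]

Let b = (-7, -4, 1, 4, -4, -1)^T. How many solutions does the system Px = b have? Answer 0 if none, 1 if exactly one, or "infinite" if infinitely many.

Row reduce the augmented matrix [P | b].
R2 ← R2 + (1/3)·R1: [0, -2/3, 8/3, 1/3, -19/3]
R3 ← R3 + (1/3)·R1: [0, -23/3, -7/3, -5/3, -4/3]
R4 ← R4 − (2/3)·R1: [0, -26/3, -22/3, -8/3, 26/3]
R5 ← R5 − (2/3)·R1: [0, -8/3, -4/3, -2/3, 2/3]
R6 ← R6 + (2/3)·R1: [0, -10/3, 4/3, -1/3, -17/3]
R3 ← R3 − (23/2)·R2: [0, 0, -33, -11/2, 143/2]
R4 ← R4 − (13)·R2: [0, 0, -42, -7, 91]
R5 ← R5 − (4)·R2: [0, 0, -12, -2, 26]
R6 ← R6 − (5)·R2: [0, 0, -12, -2, 26]
R4 ← R4 − (14/11)·R3: [0, 0, 0, 0, 0]
R5 ← R5 − (4/11)·R3: [0, 0, 0, 0, 0]
R6 ← R6 − (4/11)·R3: [0, 0, 0, 0, 0]
The echelon form has 3 nonzero rows, and every pivot lies in the first 4 columns, so rank(P) = rank([P|b]) = 3.
The system is consistent.
rank = 3 < 4 unknowns, so there are infinitely many solutions.

infinite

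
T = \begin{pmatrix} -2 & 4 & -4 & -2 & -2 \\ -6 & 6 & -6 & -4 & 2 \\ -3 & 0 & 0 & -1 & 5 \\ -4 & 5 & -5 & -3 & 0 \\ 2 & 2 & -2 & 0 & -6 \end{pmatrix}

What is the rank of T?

Row reduce to echelon form.
R2 ← R2 − (3)·R1: [0, -6, 6, 2, 8]
R3 ← R3 − (3/2)·R1: [0, -6, 6, 2, 8]
R4 ← R4 − (2)·R1: [0, -3, 3, 1, 4]
R5 ← R5 + R1: [0, 6, -6, -2, -8]
R3 ← R3 − R2: [0, 0, 0, 0, 0]
R4 ← R4 − (1/2)·R2: [0, 0, 0, 0, 0]
R5 ← R5 + R2: [0, 0, 0, 0, 0]
Echelon form has 2 nonzero rows, so rank(T) = 2.

2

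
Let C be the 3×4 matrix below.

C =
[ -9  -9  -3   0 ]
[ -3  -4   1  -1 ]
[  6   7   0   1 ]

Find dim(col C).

Row reduce to echelon form.
R2 ← R2 − (1/3)·R1: [0, -1, 2, -1]
R3 ← R3 + (2/3)·R1: [0, 1, -2, 1]
R3 ← R3 + R2: [0, 0, 0, 0]
Echelon form has 2 nonzero rows, so rank(C) = 2.
The column space has dimension equal to the rank: 2.

2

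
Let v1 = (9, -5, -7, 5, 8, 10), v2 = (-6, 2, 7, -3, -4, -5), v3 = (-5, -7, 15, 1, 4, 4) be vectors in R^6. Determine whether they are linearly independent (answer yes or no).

yes

Form the matrix with these vectors as rows and row reduce.
R2 ← R2 + (2/3)·R1: [0, -4/3, 7/3, 1/3, 4/3, 5/3]
R3 ← R3 + (5/9)·R1: [0, -88/9, 100/9, 34/9, 76/9, 86/9]
R3 ← R3 − (22/3)·R2: [0, 0, -6, 4/3, -4/3, -8/3]
3 nonzero rows, so the 3 vectors span a space of dimension 3.
Since 3 = 3, the vectors are linearly independent.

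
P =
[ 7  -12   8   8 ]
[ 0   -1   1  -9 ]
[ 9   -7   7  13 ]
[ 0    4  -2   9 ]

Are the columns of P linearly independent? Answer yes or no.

Row reduce P to echelon form.
R3 ← R3 − (9/7)·R1: [0, 59/7, -23/7, 19/7]
R3 ← R3 + (59/7)·R2: [0, 0, 36/7, -512/7]
R4 ← R4 + (4)·R2: [0, 0, 2, -27]
R4 ← R4 − (7/18)·R3: [0, 0, 0, 13/9]
4 pivots among 4 columns.
Every column is a pivot column, so the columns are linearly independent.

yes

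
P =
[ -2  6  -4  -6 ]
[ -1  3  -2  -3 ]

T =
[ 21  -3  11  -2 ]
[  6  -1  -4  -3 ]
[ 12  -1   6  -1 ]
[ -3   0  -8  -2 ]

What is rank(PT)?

First compute PT:
[[-36,   4, -22,   2],
 [-18,   2, -11,   1]]
Now row reduce the product.
R2 ← R2 − (1/2)·R1: [0, 0, 0, 0]
1 nonzero row, so rank(PT) = 1.

1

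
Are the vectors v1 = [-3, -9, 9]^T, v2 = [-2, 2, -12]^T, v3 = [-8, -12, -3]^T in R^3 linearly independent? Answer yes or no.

Form the matrix with these vectors as rows and row reduce.
R2 ← R2 − (2/3)·R1: [0, 8, -18]
R3 ← R3 − (8/3)·R1: [0, 12, -27]
R3 ← R3 − (3/2)·R2: [0, 0, 0]
2 nonzero rows, so the 3 vectors span a space of dimension 2.
Since 2 < 3, the vectors are linearly dependent.

no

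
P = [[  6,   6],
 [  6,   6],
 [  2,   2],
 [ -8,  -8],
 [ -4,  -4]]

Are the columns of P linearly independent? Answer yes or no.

Row reduce P to echelon form.
R2 ← R2 − R1: [0, 0]
R3 ← R3 − (1/3)·R1: [0, 0]
R4 ← R4 + (4/3)·R1: [0, 0]
R5 ← R5 + (2/3)·R1: [0, 0]
1 pivot among 2 columns.
Only 1 < 2 pivot columns, so the columns are linearly dependent.

no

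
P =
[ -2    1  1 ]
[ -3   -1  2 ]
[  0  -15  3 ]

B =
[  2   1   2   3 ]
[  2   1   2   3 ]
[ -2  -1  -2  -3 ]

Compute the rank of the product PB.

First compute PB:
[[ -4,  -2,  -4,  -6],
 [-12,  -6, -12, -18],
 [-36, -18, -36, -54]]
Now row reduce the product.
R2 ← R2 − (3)·R1: [0, 0, 0, 0]
R3 ← R3 − (9)·R1: [0, 0, 0, 0]
1 nonzero row, so rank(PB) = 1.

1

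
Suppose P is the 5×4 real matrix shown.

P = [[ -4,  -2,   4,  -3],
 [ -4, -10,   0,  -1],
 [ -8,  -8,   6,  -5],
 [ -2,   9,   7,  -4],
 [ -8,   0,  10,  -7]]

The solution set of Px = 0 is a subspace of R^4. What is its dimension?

Row reduce to echelon form.
R2 ← R2 − R1: [0, -8, -4, 2]
R3 ← R3 − (2)·R1: [0, -4, -2, 1]
R4 ← R4 − (1/2)·R1: [0, 10, 5, -5/2]
R5 ← R5 − (2)·R1: [0, 4, 2, -1]
R3 ← R3 − (1/2)·R2: [0, 0, 0, 0]
R4 ← R4 + (5/4)·R2: [0, 0, 0, 0]
R5 ← R5 + (1/2)·R2: [0, 0, 0, 0]
2 nonzero rows, so rank(P) = 2.
P has 4 columns; by rank–nullity, nullity = 4 − 2 = 2.

2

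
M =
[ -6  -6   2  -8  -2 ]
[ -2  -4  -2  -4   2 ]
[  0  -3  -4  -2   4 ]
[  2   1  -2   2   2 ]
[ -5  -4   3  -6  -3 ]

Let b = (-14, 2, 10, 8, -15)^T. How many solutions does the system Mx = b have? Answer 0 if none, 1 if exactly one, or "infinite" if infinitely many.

infinite

Row reduce the augmented matrix [M | b].
R2 ← R2 − (1/3)·R1: [0, -2, -8/3, -4/3, 8/3, 20/3]
R4 ← R4 + (1/3)·R1: [0, -1, -4/3, -2/3, 4/3, 10/3]
R5 ← R5 − (5/6)·R1: [0, 1, 4/3, 2/3, -4/3, -10/3]
R3 ← R3 − (3/2)·R2: [0, 0, 0, 0, 0, 0]
R4 ← R4 − (1/2)·R2: [0, 0, 0, 0, 0, 0]
R5 ← R5 + (1/2)·R2: [0, 0, 0, 0, 0, 0]
The echelon form has 2 nonzero rows, and every pivot lies in the first 5 columns, so rank(M) = rank([M|b]) = 2.
The system is consistent.
rank = 2 < 5 unknowns, so there are infinitely many solutions.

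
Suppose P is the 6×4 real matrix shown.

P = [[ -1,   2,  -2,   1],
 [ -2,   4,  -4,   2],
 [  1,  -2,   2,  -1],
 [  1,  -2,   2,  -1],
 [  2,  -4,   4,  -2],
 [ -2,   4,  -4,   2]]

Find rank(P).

Row reduce to echelon form.
R2 ← R2 − (2)·R1: [0, 0, 0, 0]
R3 ← R3 + R1: [0, 0, 0, 0]
R4 ← R4 + R1: [0, 0, 0, 0]
R5 ← R5 + (2)·R1: [0, 0, 0, 0]
R6 ← R6 − (2)·R1: [0, 0, 0, 0]
Echelon form has 1 nonzero row, so rank(P) = 1.

1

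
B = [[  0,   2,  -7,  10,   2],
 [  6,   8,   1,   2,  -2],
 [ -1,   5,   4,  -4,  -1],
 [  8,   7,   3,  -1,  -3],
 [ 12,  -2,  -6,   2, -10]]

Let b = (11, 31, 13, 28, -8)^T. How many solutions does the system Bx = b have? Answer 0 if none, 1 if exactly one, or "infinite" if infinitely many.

Row reduce the augmented matrix [B | b].
Swap R1 ↔ R2
R3 ← R3 + (1/6)·R1: [0, 19/3, 25/6, -11/3, -4/3, 109/6]
R4 ← R4 − (4/3)·R1: [0, -11/3, 5/3, -11/3, -1/3, -40/3]
R5 ← R5 − (2)·R1: [0, -18, -8, -2, -6, -70]
R3 ← R3 − (19/6)·R2: [0, 0, 79/3, -106/3, -23/3, -50/3]
R4 ← R4 + (11/6)·R2: [0, 0, -67/6, 44/3, 10/3, 41/6]
R5 ← R5 + (9)·R2: [0, 0, -71, 88, 12, 29]
R4 ← R4 + (67/158)·R3: [0, 0, 0, -25/79, 13/158, -37/158]
R5 ← R5 + (213/79)·R3: [0, 0, 0, -574/79, -685/79, -1259/79]
R5 ← R5 − (574/25)·R4: [0, 0, 0, 0, -264/25, -264/25]
The echelon form has 5 nonzero rows, and every pivot lies in the first 5 columns, so rank(B) = rank([B|b]) = 5.
The system is consistent.
rank = 5 = number of unknowns, so the solution is unique.

1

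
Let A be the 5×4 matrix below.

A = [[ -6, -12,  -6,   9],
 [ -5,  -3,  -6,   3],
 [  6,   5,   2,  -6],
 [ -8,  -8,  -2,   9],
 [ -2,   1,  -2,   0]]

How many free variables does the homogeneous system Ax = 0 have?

Row reduce to echelon form.
R2 ← R2 − (5/6)·R1: [0, 7, -1, -9/2]
R3 ← R3 + R1: [0, -7, -4, 3]
R4 ← R4 − (4/3)·R1: [0, 8, 6, -3]
R5 ← R5 − (1/3)·R1: [0, 5, 0, -3]
R3 ← R3 + R2: [0, 0, -5, -3/2]
R4 ← R4 − (8/7)·R2: [0, 0, 50/7, 15/7]
R5 ← R5 − (5/7)·R2: [0, 0, 5/7, 3/14]
R4 ← R4 + (10/7)·R3: [0, 0, 0, 0]
R5 ← R5 + (1/7)·R3: [0, 0, 0, 0]
3 nonzero rows, so rank(A) = 3.
A has 4 columns; by rank–nullity, nullity = 4 − 3 = 1.

1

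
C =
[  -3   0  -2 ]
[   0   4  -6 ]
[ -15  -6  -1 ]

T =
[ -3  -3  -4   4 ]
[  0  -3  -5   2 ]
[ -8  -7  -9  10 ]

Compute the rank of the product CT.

2

First compute CT:
[[ 25,  23,  30, -32],
 [ 48,  30,  34, -52],
 [ 53,  70,  99, -82]]
Now row reduce the product.
R2 ← R2 − (48/25)·R1: [0, -354/25, -118/5, 236/25]
R3 ← R3 − (53/25)·R1: [0, 531/25, 177/5, -354/25]
R3 ← R3 + (3/2)·R2: [0, 0, 0, 0]
2 nonzero rows, so rank(CT) = 2.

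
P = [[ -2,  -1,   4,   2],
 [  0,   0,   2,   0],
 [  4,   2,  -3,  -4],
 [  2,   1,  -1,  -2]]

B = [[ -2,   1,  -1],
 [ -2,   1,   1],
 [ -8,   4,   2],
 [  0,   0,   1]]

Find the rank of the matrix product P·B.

First compute PB:
[[-26,  13,  11],
 [-16,   8,   4],
 [ 12,  -6, -12],
 [  2,  -1,  -5]]
Now row reduce the product.
R2 ← R2 − (8/13)·R1: [0, 0, -36/13]
R3 ← R3 + (6/13)·R1: [0, 0, -90/13]
R4 ← R4 + (1/13)·R1: [0, 0, -54/13]
R3 ← R3 − (5/2)·R2: [0, 0, 0]
R4 ← R4 − (3/2)·R2: [0, 0, 0]
2 nonzero rows, so rank(PB) = 2.

2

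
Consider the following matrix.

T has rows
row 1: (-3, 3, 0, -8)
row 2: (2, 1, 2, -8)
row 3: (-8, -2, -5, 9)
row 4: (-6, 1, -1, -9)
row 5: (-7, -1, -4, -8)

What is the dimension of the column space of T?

4

Row reduce to echelon form.
R2 ← R2 + (2/3)·R1: [0, 3, 2, -40/3]
R3 ← R3 − (8/3)·R1: [0, -10, -5, 91/3]
R4 ← R4 − (2)·R1: [0, -5, -1, 7]
R5 ← R5 − (7/3)·R1: [0, -8, -4, 32/3]
R3 ← R3 + (10/3)·R2: [0, 0, 5/3, -127/9]
R4 ← R4 + (5/3)·R2: [0, 0, 7/3, -137/9]
R5 ← R5 + (8/3)·R2: [0, 0, 4/3, -224/9]
R4 ← R4 − (7/5)·R3: [0, 0, 0, 68/15]
R5 ← R5 − (4/5)·R3: [0, 0, 0, -68/5]
R5 ← R5 + (3)·R4: [0, 0, 0, 0]
Echelon form has 4 nonzero rows, so rank(T) = 4.
The column space has dimension equal to the rank: 4.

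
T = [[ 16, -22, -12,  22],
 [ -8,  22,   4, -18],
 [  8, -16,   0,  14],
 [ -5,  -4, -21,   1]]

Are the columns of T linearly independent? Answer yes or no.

Row reduce T to echelon form.
R2 ← R2 + (1/2)·R1: [0, 11, -2, -7]
R3 ← R3 − (1/2)·R1: [0, -5, 6, 3]
R4 ← R4 + (5/16)·R1: [0, -87/8, -99/4, 63/8]
R3 ← R3 + (5/11)·R2: [0, 0, 56/11, -2/11]
R4 ← R4 + (87/88)·R2: [0, 0, -294/11, 21/22]
R4 ← R4 + (21/4)·R3: [0, 0, 0, 0]
3 pivots among 4 columns.
Only 3 < 4 pivot columns, so the columns are linearly dependent.

no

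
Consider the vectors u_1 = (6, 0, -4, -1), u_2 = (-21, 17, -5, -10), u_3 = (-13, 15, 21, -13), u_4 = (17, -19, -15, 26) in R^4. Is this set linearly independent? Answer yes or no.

yes

Form the matrix with these vectors as rows and row reduce.
R2 ← R2 + (7/2)·R1: [0, 17, -19, -27/2]
R3 ← R3 + (13/6)·R1: [0, 15, 37/3, -91/6]
R4 ← R4 − (17/6)·R1: [0, -19, -11/3, 173/6]
R3 ← R3 − (15/17)·R2: [0, 0, 1484/51, -166/51]
R4 ← R4 + (19/17)·R2: [0, 0, -1270/51, 701/51]
R4 ← R4 + (635/742)·R3: [0, 0, 0, 4066/371]
4 nonzero rows, so the 4 vectors span a space of dimension 4.
Since 4 = 4, the vectors are linearly independent.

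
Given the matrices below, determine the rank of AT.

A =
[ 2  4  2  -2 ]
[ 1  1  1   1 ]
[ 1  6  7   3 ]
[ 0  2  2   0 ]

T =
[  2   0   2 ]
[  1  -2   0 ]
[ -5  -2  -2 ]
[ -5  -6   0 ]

First compute AT:
[[  8,   0,   0],
 [ -7, -10,   0],
 [-42, -44, -12],
 [ -8,  -8,  -4]]
Now row reduce the product.
R2 ← R2 + (7/8)·R1: [0, -10, 0]
R3 ← R3 + (21/4)·R1: [0, -44, -12]
R4 ← R4 + R1: [0, -8, -4]
R3 ← R3 − (22/5)·R2: [0, 0, -12]
R4 ← R4 − (4/5)·R2: [0, 0, -4]
R4 ← R4 − (1/3)·R3: [0, 0, 0]
3 nonzero rows, so rank(AT) = 3.

3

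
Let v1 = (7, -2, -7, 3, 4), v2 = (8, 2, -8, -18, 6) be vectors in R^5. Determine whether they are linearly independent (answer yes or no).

Form the matrix with these vectors as rows and row reduce.
R2 ← R2 − (8/7)·R1: [0, 30/7, 0, -150/7, 10/7]
2 nonzero rows, so the 2 vectors span a space of dimension 2.
Since 2 = 2, the vectors are linearly independent.

yes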